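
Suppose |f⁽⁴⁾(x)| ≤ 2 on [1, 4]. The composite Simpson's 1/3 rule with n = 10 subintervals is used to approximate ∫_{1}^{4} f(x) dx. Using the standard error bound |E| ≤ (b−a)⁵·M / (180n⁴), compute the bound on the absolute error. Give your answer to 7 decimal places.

|E| ≤ (3)⁵·2 / (180·10⁴) = 486/1800000 = 0.0002700.

0.0002700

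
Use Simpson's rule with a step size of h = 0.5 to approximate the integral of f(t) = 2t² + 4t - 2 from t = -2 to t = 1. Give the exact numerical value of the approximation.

-6

h = (1 − (-2))/6 = 0.5.
Nodes t₀,…,t₆ = -2, -1.5, -1, -0.5, 0, 0.5, 1.
f(t) = 2t² + 4t - 2: f₀=-2, f₁=-3.5, f₂=-4, f₃=-3.5, f₄=-2, f₅=0.5, f₆=4.
(h/3)·[f₀ + 4f₁ + 2f₂ + 4f₃ + 2f₄ + 4f₅ + f₆] = 0.166667·(-36) = -6.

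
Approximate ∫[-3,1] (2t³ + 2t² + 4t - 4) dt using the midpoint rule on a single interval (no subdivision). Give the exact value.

-32

M = (b−a)·f(-1) = 4·(-8) = -32.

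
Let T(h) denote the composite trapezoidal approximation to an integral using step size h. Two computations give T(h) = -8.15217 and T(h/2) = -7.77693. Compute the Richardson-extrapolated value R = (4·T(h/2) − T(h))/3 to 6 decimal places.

-7.651850

R = (4·T(h/2) − T(h)) / 3 = (4·(-7.77693) − (-8.15217))/3 = (-22.95555)/3 = -7.651850.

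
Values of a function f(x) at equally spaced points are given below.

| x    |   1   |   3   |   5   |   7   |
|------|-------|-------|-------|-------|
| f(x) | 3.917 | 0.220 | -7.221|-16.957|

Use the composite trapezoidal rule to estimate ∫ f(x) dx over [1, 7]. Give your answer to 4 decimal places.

h = 2, n = 3.
(h/2)·[y₀ + 2y₁ + 2y₂ + y₃] = 1·(-27.042) = -27.0420.

-27.0420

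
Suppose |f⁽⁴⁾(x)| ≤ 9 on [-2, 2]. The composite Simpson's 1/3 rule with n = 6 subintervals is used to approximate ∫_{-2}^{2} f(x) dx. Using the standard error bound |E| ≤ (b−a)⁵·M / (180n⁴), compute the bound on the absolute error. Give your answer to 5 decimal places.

0.03951

|E| ≤ (4)⁵·9 / (180·6⁴) = 9216/233280 = 0.03951.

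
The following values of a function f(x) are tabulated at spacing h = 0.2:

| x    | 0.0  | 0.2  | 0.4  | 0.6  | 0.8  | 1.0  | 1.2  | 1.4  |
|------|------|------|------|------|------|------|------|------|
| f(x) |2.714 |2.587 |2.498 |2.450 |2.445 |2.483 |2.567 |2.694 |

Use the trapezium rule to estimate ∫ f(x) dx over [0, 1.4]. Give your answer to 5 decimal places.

h = 0.2, n = 7.
(h/2)·[y₀ + 2y₁ + 2y₂ + 2y₃ + 2y₄ + 2y₅ + 2y₆ + y₇] = 0.1·(35.468) = 3.54680.

3.54680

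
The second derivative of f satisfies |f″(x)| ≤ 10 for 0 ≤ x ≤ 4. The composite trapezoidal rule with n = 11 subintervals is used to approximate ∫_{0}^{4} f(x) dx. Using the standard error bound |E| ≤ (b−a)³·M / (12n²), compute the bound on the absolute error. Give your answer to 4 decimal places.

|E| ≤ (4)³·10 / (12·11²) = 640/1452 = 0.4408.

0.4408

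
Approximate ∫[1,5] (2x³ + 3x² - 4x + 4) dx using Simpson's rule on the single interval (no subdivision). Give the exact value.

S = (b−a)/6 · [f(1) + 4f(3) + f(5)] = 0.666667·[5 + 4·73 + 309] = 404.

404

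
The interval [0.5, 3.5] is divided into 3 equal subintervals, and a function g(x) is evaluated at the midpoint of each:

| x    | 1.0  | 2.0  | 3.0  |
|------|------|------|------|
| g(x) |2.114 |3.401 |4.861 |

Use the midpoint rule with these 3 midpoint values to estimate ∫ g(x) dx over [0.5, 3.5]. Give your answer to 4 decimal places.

10.3760

h = 1, n = 3.
h·[y(m₁) + y(m₂) + y(m₃)] = 1·(10.376) = 10.3760.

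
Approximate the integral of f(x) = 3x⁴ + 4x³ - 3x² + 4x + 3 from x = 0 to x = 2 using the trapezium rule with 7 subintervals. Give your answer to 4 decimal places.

h = (2 − 0)/7 = 0.285714.
Nodes x₀,…,x₇ = 0, 0.285714, 0.571429, 0.857143, 1.142857, 1.428571, 1.714286, 2.
f(x) = 3x⁴ + 4x³ - 3x² + 4x + 3: f₀=3, f₁=4.011245, f₂=5.372345, f₃=8.362766, f₄=14.741774, f₅=26.748438, f₆=47.101624, f₇=79.
(h/2)·[f₀ + 2f₁ + 2f₂ + 2f₃ + 2f₄ + 2f₅ + 2f₆ + f₇] = 0.142857·(294.676385) = 42.0966.

42.0966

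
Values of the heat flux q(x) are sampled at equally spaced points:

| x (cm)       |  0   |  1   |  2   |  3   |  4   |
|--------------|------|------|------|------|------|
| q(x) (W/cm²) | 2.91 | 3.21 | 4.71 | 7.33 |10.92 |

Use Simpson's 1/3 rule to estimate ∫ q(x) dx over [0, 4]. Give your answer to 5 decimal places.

h = 1, n = 4.
(h/3)·[y₀ + 4y₁ + 2y₂ + 4y₃ + y₄] = 0.333333·(65.41) = 21.80333.

21.80333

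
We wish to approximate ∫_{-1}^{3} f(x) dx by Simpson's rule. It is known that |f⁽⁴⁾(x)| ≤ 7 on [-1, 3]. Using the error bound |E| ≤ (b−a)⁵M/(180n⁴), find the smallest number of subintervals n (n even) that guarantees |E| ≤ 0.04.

Need 7168/(180n⁴) ≤ 0.04.
n⁴ ≥ 7168/(180·0.04) = 995.556 ⇒ n ≥ 5.6172, so the smallest even n is 6. (n must be even for Simpson's rule.)

6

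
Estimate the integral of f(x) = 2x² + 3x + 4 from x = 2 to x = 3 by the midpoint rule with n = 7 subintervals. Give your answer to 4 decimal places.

24.1633

h = (3 − 2)/7 = 0.142857.
Midpoints m₁,…,m₇ = 2.071429, 2.214286, 2.357143, 2.5, 2.642857, 2.785714, 2.928571.
f(m₁)=18.795918, f(m₂)=20.448980, f(m₃)=22.183673, f(m₄)=24, f(m₅)=25.897959, f(m₆)=27.877551, f(m₇)=29.938776.
h·[f(m₁) + f(m₂) + f(m₃) + f(m₄) + f(m₅) + f(m₆) + f(m₇)] = 0.142857·(169.142857) = 24.1633.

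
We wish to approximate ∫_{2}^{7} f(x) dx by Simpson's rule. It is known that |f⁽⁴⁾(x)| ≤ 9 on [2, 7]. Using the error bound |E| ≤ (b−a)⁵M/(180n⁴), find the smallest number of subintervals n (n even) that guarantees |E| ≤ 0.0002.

Need 28125/(180n⁴) ≤ 0.0002.
n⁴ ≥ 28125/(180·0.0002) = 781250 ⇒ n ≥ 29.7302, so the smallest even n is 30. (n must be even for Simpson's rule.)

30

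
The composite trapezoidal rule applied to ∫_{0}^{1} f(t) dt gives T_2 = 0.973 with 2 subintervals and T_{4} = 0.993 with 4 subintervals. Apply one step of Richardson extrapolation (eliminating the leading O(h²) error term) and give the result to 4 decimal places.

0.9997

R = (4·T_{4} − T_2) / 3 = (4·0.993 − 0.973)/3 = (2.999)/3 = 0.9997.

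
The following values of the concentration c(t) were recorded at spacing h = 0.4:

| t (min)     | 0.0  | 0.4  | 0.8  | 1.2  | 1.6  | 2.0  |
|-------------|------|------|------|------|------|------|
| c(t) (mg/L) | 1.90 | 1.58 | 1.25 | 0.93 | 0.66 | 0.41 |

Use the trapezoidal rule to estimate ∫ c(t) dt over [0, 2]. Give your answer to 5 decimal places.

2.23000

h = 0.4, n = 5.
(h/2)·[y₀ + 2y₁ + 2y₂ + 2y₃ + 2y₄ + y₅] = 0.2·(11.15) = 2.23000.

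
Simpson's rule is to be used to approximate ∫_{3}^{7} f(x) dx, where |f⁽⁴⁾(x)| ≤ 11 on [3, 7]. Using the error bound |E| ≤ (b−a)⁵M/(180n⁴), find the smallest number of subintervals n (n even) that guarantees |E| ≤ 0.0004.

Need 11264/(180n⁴) ≤ 0.0004.
n⁴ ≥ 11264/(180·0.0004) = 156444 ⇒ n ≥ 19.8880, so the smallest even n is 20. (n must be even for Simpson's rule.)

20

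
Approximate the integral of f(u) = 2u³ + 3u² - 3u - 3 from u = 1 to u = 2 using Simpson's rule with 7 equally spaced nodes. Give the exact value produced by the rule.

h = (2 − 1)/6 = 0.166667.
Nodes u₀,…,u₆ = 1, 1.166667, 1.333333, 1.5, 1.666667, 1.833333, 2.
f(u) = 2u³ + 3u² - 3u - 3: f₀=-1, f₁=0.759259, f₂=3.074074, f₃=6, f₄=9.592593, f₅=13.907407, f₆=19.
(h/3)·[f₀ + 4f₁ + 2f₂ + 4f₃ + 2f₄ + 4f₅ + f₆] = 0.055556·(126) = 7.

7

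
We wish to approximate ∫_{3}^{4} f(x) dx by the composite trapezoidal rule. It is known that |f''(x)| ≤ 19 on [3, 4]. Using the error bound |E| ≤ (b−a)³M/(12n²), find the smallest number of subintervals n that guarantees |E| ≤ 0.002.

Need 19/(12n²) ≤ 0.002.
n² ≥ 19/(12·0.002) = 791.667 ⇒ n ≥ 28.1366, so the smallest n is 29.

29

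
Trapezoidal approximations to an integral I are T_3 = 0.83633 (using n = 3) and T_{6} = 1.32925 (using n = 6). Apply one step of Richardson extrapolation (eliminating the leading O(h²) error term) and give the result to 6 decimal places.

R = (4·T_{6} − T_3) / 3 = (4·1.32925 − 0.83633)/3 = (4.48067)/3 = 1.493557.

1.493557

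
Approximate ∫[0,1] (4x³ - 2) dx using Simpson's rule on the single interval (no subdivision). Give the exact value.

-1

S = (b−a)/6 · [f(0) + 4f(0.5) + f(1)] = 0.166667·[(-2) + 4·(-1.5) + 2] = -1.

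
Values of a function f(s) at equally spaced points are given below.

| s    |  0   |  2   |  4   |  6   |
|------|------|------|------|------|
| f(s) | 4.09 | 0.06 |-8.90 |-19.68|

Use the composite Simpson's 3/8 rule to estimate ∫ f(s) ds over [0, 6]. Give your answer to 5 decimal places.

h = 2, n = 3.
(3h/8)·[y₀ + 3y₁ + 3y₂ + y₃] = 0.75·(-42.11) = -31.58250.

-31.58250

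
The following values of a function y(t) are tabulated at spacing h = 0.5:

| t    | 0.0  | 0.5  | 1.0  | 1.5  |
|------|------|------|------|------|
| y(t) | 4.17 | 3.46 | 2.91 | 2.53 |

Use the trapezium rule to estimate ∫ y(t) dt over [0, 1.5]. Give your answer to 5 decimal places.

h = 0.5, n = 3.
(h/2)·[y₀ + 2y₁ + 2y₂ + y₃] = 0.25·(19.44) = 4.86000.

4.86000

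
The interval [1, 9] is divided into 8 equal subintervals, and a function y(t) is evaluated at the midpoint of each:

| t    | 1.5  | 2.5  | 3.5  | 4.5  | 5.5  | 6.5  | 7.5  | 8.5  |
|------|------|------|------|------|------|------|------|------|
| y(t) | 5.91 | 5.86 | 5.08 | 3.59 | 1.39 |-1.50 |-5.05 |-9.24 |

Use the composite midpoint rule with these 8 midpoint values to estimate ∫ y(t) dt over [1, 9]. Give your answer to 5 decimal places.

6.04000

h = 1, n = 8.
h·[y(m₁) + y(m₂) + y(m₃) + y(m₄) + y(m₅) + y(m₆) + y(m₇) + y(m₈)] = 1·(6.04) = 6.04000.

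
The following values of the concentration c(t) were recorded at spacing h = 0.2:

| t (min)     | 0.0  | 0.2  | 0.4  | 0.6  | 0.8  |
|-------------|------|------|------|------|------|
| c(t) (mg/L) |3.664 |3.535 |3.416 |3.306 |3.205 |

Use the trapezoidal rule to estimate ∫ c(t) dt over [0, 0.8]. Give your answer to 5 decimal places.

h = 0.2, n = 4.
(h/2)·[y₀ + 2y₁ + 2y₂ + 2y₃ + y₄] = 0.1·(27.383) = 2.73830.

2.73830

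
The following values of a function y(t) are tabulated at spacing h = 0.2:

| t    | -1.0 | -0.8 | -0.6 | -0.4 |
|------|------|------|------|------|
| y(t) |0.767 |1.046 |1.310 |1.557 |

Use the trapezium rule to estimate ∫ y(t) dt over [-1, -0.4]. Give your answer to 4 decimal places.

h = 0.2, n = 3.
(h/2)·[y₀ + 2y₁ + 2y₂ + y₃] = 0.1·(7.036) = 0.7036.

0.7036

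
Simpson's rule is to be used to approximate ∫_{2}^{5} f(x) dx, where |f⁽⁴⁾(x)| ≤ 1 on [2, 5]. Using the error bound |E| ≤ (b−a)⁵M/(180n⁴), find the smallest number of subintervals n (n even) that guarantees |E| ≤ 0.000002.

30

Need 243/(180n⁴) ≤ 0.000002.
n⁴ ≥ 243/(180·0.000002) = 675000 ⇒ n ≥ 28.6633, so the smallest even n is 30. (n must be even for Simpson's rule.)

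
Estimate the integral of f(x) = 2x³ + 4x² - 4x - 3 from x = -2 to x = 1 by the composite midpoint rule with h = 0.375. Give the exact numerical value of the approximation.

1.46484375

h = (1 − (-2))/8 = 0.375.
Midpoints m₁,…,m₈ = -1.8125, -1.4375, -1.0625, -0.6875, -0.3125, 0.0625, 0.4375, 0.8125.
f(m₁)=5.48193359375, f(m₂)=5.07470703125, f(m₃)=3.36669921875, f(m₄)=0.99072265625, f(m₅)=-1.42041015625, f(m₆)=-3.23388671875, f(m₇)=-3.81689453125, f(m₈)=-2.53662109375.
h·[f(m₁) + f(m₂) + f(m₃) + f(m₄) + f(m₅) + f(m₆) + f(m₇) + f(m₈)] = 0.375·(3.90625) = 1.46484375.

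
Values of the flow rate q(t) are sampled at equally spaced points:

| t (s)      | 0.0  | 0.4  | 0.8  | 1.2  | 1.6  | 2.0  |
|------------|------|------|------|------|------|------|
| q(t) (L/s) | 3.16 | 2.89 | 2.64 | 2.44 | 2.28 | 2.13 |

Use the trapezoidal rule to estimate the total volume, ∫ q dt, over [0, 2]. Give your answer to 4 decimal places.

5.1580

h = 0.4, n = 5.
(h/2)·[y₀ + 2y₁ + 2y₂ + 2y₃ + 2y₄ + y₅] = 0.2·(25.79) = 5.1580.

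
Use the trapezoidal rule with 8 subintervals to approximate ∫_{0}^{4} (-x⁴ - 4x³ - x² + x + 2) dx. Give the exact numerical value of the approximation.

h = (4 − 0)/8 = 0.5.
Nodes x₀,…,x₈ = 0, 0.5, 1, 1.5, 2, 2.5, 3, 3.5, 4.
f(x) = -x⁴ - 4x³ - x² + x + 2: f₀=2, f₁=1.6875, f₂=-3, f₃=-17.3125, f₄=-48, f₅=-103.3125, f₆=-193, f₇=-328.3125, f₈=-522.
(h/2)·[f₀ + 2f₁ + 2f₂ + 2f₃ + 2f₄ + 2f₅ + 2f₆ + 2f₇ + f₈] = 0.25·(-1902.5) = -475.625.

-475.625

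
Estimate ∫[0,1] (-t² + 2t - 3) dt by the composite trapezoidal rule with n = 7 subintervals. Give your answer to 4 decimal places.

-2.3367

h = (1 − 0)/7 = 0.142857.
Nodes t₀,…,t₇ = 0, 0.142857, 0.285714, 0.428571, 0.571429, 0.714286, 0.857143, 1.
f(t) = -t² + 2t - 3: f₀=-3, f₁=-2.734694, f₂=-2.510204, f₃=-2.326531, f₄=-2.183673, f₅=-2.081633, f₆=-2.020408, f₇=-2.
(h/2)·[f₀ + 2f₁ + 2f₂ + 2f₃ + 2f₄ + 2f₅ + 2f₆ + f₇] = 0.071429·(-32.714286) = -2.3367.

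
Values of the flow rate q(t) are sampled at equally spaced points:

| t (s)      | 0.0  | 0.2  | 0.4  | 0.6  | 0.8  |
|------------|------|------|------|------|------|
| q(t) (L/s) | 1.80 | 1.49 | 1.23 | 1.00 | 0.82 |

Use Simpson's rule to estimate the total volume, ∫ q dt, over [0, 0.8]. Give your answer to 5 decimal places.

1.00267

h = 0.2, n = 4.
(h/3)·[y₀ + 4y₁ + 2y₂ + 4y₃ + y₄] = 0.066667·(15.04) = 1.00267.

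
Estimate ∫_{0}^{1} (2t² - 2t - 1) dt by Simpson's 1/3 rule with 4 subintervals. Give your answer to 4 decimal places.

-1.3333

h = (1 − 0)/4 = 0.25.
Nodes t₀,…,t₄ = 0, 0.25, 0.5, 0.75, 1.
f(t) = 2t² - 2t - 1: f₀=-1, f₁=-1.375, f₂=-1.5, f₃=-1.375, f₄=-1.
(h/3)·[f₀ + 4f₁ + 2f₂ + 4f₃ + f₄] = 0.083333·(-16) = -1.3333.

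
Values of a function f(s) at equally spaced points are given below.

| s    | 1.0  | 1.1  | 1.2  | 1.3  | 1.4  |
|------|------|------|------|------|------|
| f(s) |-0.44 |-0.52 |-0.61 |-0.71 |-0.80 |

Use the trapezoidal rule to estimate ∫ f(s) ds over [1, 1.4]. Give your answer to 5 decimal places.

h = 0.1, n = 4.
(h/2)·[y₀ + 2y₁ + 2y₂ + 2y₃ + y₄] = 0.05·(-4.92) = -0.24600.

-0.24600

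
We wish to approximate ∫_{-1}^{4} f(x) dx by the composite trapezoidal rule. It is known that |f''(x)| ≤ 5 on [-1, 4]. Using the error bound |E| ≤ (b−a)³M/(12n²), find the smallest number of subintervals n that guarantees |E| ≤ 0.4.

12

Need 625/(12n²) ≤ 0.4.
n² ≥ 625/(12·0.4) = 130.208 ⇒ n ≥ 11.4109, so the smallest n is 12.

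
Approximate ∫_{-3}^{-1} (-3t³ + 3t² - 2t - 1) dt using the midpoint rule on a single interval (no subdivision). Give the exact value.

78

M = (b−a)·f(-2) = 2·(39) = 78.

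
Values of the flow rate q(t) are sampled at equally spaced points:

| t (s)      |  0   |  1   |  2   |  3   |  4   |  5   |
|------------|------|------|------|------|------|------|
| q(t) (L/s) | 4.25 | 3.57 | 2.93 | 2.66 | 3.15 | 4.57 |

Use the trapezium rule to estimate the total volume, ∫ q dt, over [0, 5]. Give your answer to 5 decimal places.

h = 1, n = 5.
(h/2)·[y₀ + 2y₁ + 2y₂ + 2y₃ + 2y₄ + y₅] = 0.5·(33.44) = 16.72000.

16.72000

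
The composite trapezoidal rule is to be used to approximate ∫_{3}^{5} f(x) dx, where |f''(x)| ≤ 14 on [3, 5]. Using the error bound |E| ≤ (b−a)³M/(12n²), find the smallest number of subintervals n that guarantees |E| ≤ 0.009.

Need 112/(12n²) ≤ 0.009.
n² ≥ 112/(12·0.009) = 1037.04 ⇒ n ≥ 32.2031, so the smallest n is 33.

33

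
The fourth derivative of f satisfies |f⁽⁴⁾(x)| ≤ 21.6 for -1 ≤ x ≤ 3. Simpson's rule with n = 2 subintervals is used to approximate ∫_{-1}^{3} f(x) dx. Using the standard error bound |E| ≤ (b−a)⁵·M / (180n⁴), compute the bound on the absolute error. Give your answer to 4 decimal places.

|E| ≤ (4)⁵·21.6 / (180·2⁴) = 22118.4/2880 = 7.6800.

7.6800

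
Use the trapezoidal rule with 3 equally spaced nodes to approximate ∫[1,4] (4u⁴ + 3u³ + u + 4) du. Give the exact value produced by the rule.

1241.4375

h = (4 − 1)/2 = 1.5.
Nodes u₀,…,u₂ = 1, 2.5, 4.
f(u) = 4u⁴ + 3u³ + u + 4: f₀=12, f₁=209.625, f₂=1224.
(h/2)·[f₀ + 2f₁ + f₂] = 0.75·(1655.25) = 1241.4375.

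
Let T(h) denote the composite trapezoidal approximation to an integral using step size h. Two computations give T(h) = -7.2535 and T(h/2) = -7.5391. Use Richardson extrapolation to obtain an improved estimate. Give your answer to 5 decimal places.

-7.63430

R = (4·T(h/2) − T(h)) / 3 = (4·(-7.5391) − (-7.2535))/3 = (-22.9029)/3 = -7.63430.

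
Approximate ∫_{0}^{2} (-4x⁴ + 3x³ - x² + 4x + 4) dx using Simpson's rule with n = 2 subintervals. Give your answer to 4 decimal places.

h = (2 − 0)/2 = 1.
Nodes x₀,…,x₂ = 0, 1, 2.
f(x) = -4x⁴ + 3x³ - x² + 4x + 4: f₀=4, f₁=6, f₂=-32.
(h/3)·[f₀ + 4f₁ + f₂] = 0.333333·(-4) = -1.3333.

-1.3333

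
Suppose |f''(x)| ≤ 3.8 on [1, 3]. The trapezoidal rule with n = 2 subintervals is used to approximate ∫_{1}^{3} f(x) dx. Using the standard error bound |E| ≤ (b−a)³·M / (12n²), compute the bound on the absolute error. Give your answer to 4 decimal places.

0.6333

|E| ≤ (2)³·3.8 / (12·2²) = 30.4/48 = 0.6333.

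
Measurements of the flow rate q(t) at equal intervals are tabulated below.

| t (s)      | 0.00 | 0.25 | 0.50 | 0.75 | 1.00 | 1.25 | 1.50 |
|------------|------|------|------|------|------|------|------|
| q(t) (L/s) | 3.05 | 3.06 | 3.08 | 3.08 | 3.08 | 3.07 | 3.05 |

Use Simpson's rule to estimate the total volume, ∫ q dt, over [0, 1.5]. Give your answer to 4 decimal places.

h = 0.25, n = 6.
(h/3)·[y₀ + 4y₁ + 2y₂ + 4y₃ + 2y₄ + 4y₅ + y₆] = 0.083333·(55.26) = 4.6050.

4.6050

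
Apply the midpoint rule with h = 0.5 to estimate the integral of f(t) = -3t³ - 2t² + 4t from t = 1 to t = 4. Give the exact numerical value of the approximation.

-201.71875

h = (4 − 1)/6 = 0.5.
Midpoints m₁,…,m₆ = 1.25, 1.75, 2.25, 2.75, 3.25, 3.75.
f(m₁)=-3.984375, f(m₂)=-15.203125, f(m₃)=-35.296875, f(m₄)=-66.515625, f(m₅)=-111.109375, f(m₆)=-171.328125.
h·[f(m₁) + f(m₂) + f(m₃) + f(m₄) + f(m₅) + f(m₆)] = 0.5·(-403.4375) = -201.71875.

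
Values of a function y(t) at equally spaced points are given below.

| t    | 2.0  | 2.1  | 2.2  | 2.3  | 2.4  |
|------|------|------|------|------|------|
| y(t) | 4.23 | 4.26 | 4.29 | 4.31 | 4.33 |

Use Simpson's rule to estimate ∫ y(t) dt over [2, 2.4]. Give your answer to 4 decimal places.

1.7140

h = 0.1, n = 4.
(h/3)·[y₀ + 4y₁ + 2y₂ + 4y₃ + y₄] = 0.033333·(51.42) = 1.7140.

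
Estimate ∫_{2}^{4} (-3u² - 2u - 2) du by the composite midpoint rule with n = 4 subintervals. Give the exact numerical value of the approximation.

-71.875

h = (4 − 2)/4 = 0.5.
Midpoints m₁,…,m₄ = 2.25, 2.75, 3.25, 3.75.
f(m₁)=-21.6875, f(m₂)=-30.1875, f(m₃)=-40.1875, f(m₄)=-51.6875.
h·[f(m₁) + f(m₂) + f(m₃) + f(m₄)] = 0.5·(-143.75) = -71.875.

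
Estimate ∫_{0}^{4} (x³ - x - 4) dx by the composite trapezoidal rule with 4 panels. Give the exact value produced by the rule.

44

h = (4 − 0)/4 = 1.
Nodes x₀,…,x₄ = 0, 1, 2, 3, 4.
f(x) = x³ - x - 4: f₀=-4, f₁=-4, f₂=2, f₃=20, f₄=56.
(h/2)·[f₀ + 2f₁ + 2f₂ + 2f₃ + f₄] = 0.5·(88) = 44.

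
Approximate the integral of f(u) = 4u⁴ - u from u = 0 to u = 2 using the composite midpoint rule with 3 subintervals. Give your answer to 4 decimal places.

h = (2 − 0)/3 = 0.666667.
Midpoints m₁,…,m₃ = 0.333333, 1, 1.666667.
f(m₁)=-0.283951, f(m₂)=3, f(m₃)=29.197531.
h·[f(m₁) + f(m₂) + f(m₃)] = 0.666667·(31.913580) = 21.2757.

21.2757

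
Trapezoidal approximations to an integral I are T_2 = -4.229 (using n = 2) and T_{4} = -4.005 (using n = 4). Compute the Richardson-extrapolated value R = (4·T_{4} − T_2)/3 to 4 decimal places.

R = (4·T_{4} − T_2) / 3 = (4·(-4.005) − (-4.229))/3 = (-11.791)/3 = -3.9303.

-3.9303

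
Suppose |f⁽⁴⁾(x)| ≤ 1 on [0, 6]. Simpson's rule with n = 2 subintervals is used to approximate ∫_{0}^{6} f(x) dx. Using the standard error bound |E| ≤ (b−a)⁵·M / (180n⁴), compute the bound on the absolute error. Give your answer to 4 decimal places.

2.7000

|E| ≤ (6)⁵·1 / (180·2⁴) = 7776/2880 = 2.7000.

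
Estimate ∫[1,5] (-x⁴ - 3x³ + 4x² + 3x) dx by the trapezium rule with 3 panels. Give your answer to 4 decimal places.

h = (5 − 1)/3 = 1.333333.
Nodes x₀,…,x₃ = 1, 2.333333, 3.666667, 5.
f(x) = -x⁴ - 3x³ + 4x² + 3x: f₀=3, f₁=-38.975309, f₂=-263.864198, f₃=-885.
(h/2)·[f₀ + 2f₁ + 2f₂ + f₃] = 0.666667·(-1487.679012) = -991.7860.

-991.7860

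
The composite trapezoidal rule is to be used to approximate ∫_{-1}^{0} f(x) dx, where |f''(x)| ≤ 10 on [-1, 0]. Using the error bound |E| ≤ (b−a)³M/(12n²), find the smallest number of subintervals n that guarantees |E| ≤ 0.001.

29

Need 10/(12n²) ≤ 0.001.
n² ≥ 10/(12·0.001) = 833.333 ⇒ n ≥ 28.8675, so the smallest n is 29.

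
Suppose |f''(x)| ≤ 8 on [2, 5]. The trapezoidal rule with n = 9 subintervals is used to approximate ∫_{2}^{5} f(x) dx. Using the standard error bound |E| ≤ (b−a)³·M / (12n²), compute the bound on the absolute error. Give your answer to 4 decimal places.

|E| ≤ (3)³·8 / (12·9²) = 216/972 = 0.2222.

0.2222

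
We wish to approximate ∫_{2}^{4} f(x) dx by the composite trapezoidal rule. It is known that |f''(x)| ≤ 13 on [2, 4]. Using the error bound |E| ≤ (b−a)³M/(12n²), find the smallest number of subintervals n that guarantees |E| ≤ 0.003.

54

Need 104/(12n²) ≤ 0.003.
n² ≥ 104/(12·0.003) = 2888.89 ⇒ n ≥ 53.7484, so the smallest n is 54.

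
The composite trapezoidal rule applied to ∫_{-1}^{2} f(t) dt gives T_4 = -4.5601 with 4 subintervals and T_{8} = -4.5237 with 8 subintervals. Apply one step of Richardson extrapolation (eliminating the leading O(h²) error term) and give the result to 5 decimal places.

-4.51157

R = (4·T_{8} − T_4) / 3 = (4·(-4.5237) − (-4.5601))/3 = (-13.5347)/3 = -4.51157.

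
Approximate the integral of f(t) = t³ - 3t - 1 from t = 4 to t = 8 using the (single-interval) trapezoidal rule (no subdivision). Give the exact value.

T = (b−a)/2 · [f(4) + f(8)] = 2·[51 + 487] = 1076.

1076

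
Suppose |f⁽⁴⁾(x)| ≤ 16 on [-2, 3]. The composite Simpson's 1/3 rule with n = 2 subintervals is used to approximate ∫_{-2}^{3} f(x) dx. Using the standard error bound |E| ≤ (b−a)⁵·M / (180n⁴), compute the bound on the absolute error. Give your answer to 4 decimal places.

|E| ≤ (5)⁵·16 / (180·2⁴) = 50000/2880 = 17.3611.

17.3611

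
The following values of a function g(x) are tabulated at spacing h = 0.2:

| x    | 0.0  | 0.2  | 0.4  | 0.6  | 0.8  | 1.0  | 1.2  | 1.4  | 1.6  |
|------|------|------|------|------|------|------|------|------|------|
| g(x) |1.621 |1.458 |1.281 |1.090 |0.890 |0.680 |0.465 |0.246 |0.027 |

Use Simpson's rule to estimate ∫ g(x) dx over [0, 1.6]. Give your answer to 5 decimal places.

h = 0.2, n = 8.
(h/3)·[y₀ + 4y₁ + 2y₂ + 4y₃ + 2y₄ + 4y₅ + 2y₆ + 4y₇ + y₈] = 0.066667·(20.816) = 1.38773.

1.38773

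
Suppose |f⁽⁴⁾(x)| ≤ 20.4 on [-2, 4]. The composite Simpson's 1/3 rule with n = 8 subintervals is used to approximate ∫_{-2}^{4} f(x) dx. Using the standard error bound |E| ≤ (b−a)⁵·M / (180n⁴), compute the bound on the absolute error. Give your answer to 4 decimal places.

0.2152

|E| ≤ (6)⁵·20.4 / (180·8⁴) = 158630.4/737280 = 0.2152.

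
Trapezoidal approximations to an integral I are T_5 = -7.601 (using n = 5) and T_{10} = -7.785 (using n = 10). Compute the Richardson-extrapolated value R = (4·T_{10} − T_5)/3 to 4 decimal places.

-7.8463

R = (4·T_{10} − T_5) / 3 = (4·(-7.785) − (-7.601))/3 = (-23.539)/3 = -7.8463.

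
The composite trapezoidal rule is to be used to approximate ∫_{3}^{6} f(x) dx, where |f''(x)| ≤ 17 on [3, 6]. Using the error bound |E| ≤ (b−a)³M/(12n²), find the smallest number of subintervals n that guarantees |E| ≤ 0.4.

Need 459/(12n²) ≤ 0.4.
n² ≥ 459/(12·0.4) = 95.625 ⇒ n ≥ 9.7788, so the smallest n is 10.

10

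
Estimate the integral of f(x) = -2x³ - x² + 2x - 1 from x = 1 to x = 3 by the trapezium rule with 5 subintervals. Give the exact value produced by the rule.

-43.36

h = (3 − 1)/5 = 0.4.
Nodes x₀,…,x₅ = 1, 1.4, 1.8, 2.2, 2.6, 3.
f(x) = -2x³ - x² + 2x - 1: f₀=-2, f₁=-5.648, f₂=-12.304, f₃=-22.736, f₄=-37.712, f₅=-58.
(h/2)·[f₀ + 2f₁ + 2f₂ + 2f₃ + 2f₄ + f₅] = 0.2·(-216.8) = -43.36.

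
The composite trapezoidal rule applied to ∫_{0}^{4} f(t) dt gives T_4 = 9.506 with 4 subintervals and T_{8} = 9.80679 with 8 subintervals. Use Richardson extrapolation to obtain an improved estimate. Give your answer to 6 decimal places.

9.907053

R = (4·T_{8} − T_4) / 3 = (4·9.80679 − 9.506)/3 = (29.72116)/3 = 9.907053.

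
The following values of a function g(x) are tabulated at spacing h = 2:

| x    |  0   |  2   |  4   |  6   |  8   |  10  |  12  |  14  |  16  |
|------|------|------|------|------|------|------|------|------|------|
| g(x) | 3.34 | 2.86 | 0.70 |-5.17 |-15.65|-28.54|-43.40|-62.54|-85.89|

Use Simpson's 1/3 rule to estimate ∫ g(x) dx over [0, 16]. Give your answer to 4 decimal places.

h = 2, n = 8.
(h/3)·[y₀ + 4y₁ + 2y₂ + 4y₃ + 2y₄ + 4y₅ + 2y₆ + 4y₇ + y₈] = 0.666667·(-572.81) = -381.8733.

-381.8733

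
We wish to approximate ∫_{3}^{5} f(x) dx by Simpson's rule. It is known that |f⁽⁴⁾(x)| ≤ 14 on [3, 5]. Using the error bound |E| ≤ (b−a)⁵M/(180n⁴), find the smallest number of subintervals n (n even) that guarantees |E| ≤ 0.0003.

Need 448/(180n⁴) ≤ 0.0003.
n⁴ ≥ 448/(180·0.0003) = 8296.3 ⇒ n ≥ 9.5438, so the smallest even n is 10. (n must be even for Simpson's rule.)

10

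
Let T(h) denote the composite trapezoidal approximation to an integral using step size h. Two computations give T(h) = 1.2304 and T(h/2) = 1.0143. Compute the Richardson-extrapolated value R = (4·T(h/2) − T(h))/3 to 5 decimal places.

R = (4·T(h/2) − T(h)) / 3 = (4·1.0143 − 1.2304)/3 = (2.8268)/3 = 0.94227.

0.94227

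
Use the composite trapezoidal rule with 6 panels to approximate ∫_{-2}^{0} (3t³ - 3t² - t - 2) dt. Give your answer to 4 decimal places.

-22.4444

h = (0 − (-2))/6 = 0.333333.
Nodes t₀,…,t₆ = -2, -1.666667, -1.333333, -1, -0.666667, -0.333333, 0.
f(t) = 3t³ - 3t² - t - 2: f₀=-36, f₁=-22.555556, f₂=-13.111111, f₃=-7, f₄=-3.555556, f₅=-2.111111, f₆=-2.
(h/2)·[f₀ + 2f₁ + 2f₂ + 2f₃ + 2f₄ + 2f₅ + f₆] = 0.166667·(-134.666667) = -22.4444.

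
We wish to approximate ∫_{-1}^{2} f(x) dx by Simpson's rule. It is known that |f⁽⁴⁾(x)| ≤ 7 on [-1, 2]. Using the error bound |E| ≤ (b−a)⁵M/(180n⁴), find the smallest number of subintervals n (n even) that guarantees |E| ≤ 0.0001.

18

Need 1701/(180n⁴) ≤ 0.0001.
n⁴ ≥ 1701/(180·0.0001) = 94500 ⇒ n ≥ 17.5331, so the smallest even n is 18. (n must be even for Simpson's rule.)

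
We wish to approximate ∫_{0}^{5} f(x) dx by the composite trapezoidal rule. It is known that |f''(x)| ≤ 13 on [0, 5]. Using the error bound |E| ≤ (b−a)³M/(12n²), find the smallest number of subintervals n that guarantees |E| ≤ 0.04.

59

Need 1625/(12n²) ≤ 0.04.
n² ≥ 1625/(12·0.04) = 3385.42 ⇒ n ≥ 58.1843, so the smallest n is 59.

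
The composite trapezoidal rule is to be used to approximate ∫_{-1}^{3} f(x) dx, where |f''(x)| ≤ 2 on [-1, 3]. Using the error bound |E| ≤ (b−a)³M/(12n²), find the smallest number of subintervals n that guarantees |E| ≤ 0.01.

33

Need 128/(12n²) ≤ 0.01.
n² ≥ 128/(12·0.01) = 1066.67 ⇒ n ≥ 32.6599, so the smallest n is 33.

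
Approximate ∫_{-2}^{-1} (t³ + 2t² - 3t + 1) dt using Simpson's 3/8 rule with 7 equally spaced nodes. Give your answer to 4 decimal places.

h = (-1 − (-2))/6 = 0.166667.
Nodes t₀,…,t₆ = -2, -1.833333, -1.666667, -1.5, -1.333333, -1.166667, -1.
f(t) = t³ + 2t² - 3t + 1: f₀=7, f₁=7.060185, f₂=6.925926, f₃=6.625, f₄=6.185185, f₅=5.634259, f₆=5.
(3h/8)·[f₀ + 3f₁ + 3f₂ + 2f₃ + 3f₄ + 3f₅ + f₆] = 0.0625·(102.666667) = 6.4167.

6.4167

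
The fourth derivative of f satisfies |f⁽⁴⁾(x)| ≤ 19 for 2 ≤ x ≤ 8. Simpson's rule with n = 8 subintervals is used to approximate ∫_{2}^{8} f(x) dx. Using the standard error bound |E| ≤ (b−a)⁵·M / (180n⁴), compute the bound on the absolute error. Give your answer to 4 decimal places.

0.2004

|E| ≤ (6)⁵·19 / (180·8⁴) = 147744/737280 = 0.2004.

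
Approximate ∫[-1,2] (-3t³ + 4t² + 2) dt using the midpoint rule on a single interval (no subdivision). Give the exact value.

M = (b−a)·f(0.5) = 3·(2.625) = 7.875.

7.875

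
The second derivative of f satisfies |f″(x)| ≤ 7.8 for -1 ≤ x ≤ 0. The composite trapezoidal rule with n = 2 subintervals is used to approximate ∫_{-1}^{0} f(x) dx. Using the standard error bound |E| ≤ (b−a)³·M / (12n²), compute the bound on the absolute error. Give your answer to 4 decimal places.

|E| ≤ (1)³·7.8 / (12·2²) = 7.8/48 = 0.1625.

0.1625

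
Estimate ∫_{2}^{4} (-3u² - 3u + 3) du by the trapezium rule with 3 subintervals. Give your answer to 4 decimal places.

h = (4 − 2)/3 = 0.666667.
Nodes u₀,…,u₃ = 2, 2.666667, 3.333333, 4.
f(u) = -3u² - 3u + 3: f₀=-15, f₁=-26.333333, f₂=-40.333333, f₃=-57.
(h/2)·[f₀ + 2f₁ + 2f₂ + f₃] = 0.333333·(-205.333333) = -68.4444.

-68.4444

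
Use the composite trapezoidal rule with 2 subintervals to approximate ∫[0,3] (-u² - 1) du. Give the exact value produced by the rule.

h = (3 − 0)/2 = 1.5.
Nodes u₀,…,u₂ = 0, 1.5, 3.
f(u) = -u² - 1: f₀=-1, f₁=-3.25, f₂=-10.
(h/2)·[f₀ + 2f₁ + f₂] = 0.75·(-17.5) = -13.125.

-13.125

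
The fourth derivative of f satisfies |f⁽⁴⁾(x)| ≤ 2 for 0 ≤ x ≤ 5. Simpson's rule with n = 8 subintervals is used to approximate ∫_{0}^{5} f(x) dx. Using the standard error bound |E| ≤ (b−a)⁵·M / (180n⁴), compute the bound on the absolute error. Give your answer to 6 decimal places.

|E| ≤ (5)⁵·2 / (180·8⁴) = 6250/737280 = 0.008477.

0.008477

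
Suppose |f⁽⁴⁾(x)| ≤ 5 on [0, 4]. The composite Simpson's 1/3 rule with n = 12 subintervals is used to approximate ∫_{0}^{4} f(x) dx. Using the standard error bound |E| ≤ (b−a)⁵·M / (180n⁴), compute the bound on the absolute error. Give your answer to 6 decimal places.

0.001372

|E| ≤ (4)⁵·5 / (180·12⁴) = 5120/3732480 = 0.001372.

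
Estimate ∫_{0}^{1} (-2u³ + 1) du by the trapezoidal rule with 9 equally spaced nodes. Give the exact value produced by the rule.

0.4921875

h = (1 − 0)/8 = 0.125.
Nodes u₀,…,u₈ = 0, 0.125, 0.25, 0.375, 0.5, 0.625, 0.75, 0.875, 1.
f(u) = -2u³ + 1: f₀=1, f₁=0.99609375, f₂=0.96875, f₃=0.89453125, f₄=0.75, f₅=0.51171875, f₆=0.15625, f₇=-0.33984375, f₈=-1.
(h/2)·[f₀ + 2f₁ + 2f₂ + 2f₃ + 2f₄ + 2f₅ + 2f₆ + 2f₇ + f₈] = 0.0625·(7.875) = 0.4921875.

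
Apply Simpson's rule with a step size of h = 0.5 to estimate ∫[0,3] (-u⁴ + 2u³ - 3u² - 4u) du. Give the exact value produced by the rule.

-53.125

h = (3 − 0)/6 = 0.5.
Nodes u₀,…,u₆ = 0, 0.5, 1, 1.5, 2, 2.5, 3.
f(u) = -u⁴ + 2u³ - 3u² - 4u: f₀=0, f₁=-2.5625, f₂=-6, f₃=-11.0625, f₄=-20, f₅=-36.5625, f₆=-66.
(h/3)·[f₀ + 4f₁ + 2f₂ + 4f₃ + 2f₄ + 4f₅ + f₆] = 0.166667·(-318.75) = -53.125.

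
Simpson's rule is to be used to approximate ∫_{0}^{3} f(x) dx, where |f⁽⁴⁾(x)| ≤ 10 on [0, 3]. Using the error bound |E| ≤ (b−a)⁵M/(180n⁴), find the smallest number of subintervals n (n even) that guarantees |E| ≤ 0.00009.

20

Need 2430/(180n⁴) ≤ 0.00009.
n⁴ ≥ 2430/(180·0.00009) = 150000 ⇒ n ≥ 19.6799, so the smallest even n is 20. (n must be even for Simpson's rule.)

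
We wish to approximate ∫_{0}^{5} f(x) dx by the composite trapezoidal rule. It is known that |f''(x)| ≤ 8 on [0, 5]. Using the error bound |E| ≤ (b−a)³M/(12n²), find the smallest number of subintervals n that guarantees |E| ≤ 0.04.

Need 1000/(12n²) ≤ 0.04.
n² ≥ 1000/(12·0.04) = 2083.33 ⇒ n ≥ 45.6435, so the smallest n is 46.

46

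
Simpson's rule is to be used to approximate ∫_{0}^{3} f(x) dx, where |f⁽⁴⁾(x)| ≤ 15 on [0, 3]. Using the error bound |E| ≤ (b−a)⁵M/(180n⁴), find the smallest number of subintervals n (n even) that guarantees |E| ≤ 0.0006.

Need 3645/(180n⁴) ≤ 0.0006.
n⁴ ≥ 3645/(180·0.0006) = 33750 ⇒ n ≥ 13.5540, so the smallest even n is 14. (n must be even for Simpson's rule.)

14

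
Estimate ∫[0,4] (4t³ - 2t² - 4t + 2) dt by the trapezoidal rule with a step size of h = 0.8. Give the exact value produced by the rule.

h = (4 − 0)/5 = 0.8.
Nodes t₀,…,t₅ = 0, 0.8, 1.6, 2.4, 3.2, 4.
f(t) = 4t³ - 2t² - 4t + 2: f₀=2, f₁=-0.432, f₂=6.864, f₃=36.176, f₄=99.792, f₅=210.
(h/2)·[f₀ + 2f₁ + 2f₂ + 2f₃ + 2f₄ + f₅] = 0.4·(496.8) = 198.72.

198.72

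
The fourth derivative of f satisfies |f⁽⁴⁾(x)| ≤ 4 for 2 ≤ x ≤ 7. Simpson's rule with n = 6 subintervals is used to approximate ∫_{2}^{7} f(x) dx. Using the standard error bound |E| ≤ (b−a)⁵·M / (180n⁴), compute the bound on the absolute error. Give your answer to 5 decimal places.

|E| ≤ (5)⁵·4 / (180·6⁴) = 12500/233280 = 0.05358.

0.05358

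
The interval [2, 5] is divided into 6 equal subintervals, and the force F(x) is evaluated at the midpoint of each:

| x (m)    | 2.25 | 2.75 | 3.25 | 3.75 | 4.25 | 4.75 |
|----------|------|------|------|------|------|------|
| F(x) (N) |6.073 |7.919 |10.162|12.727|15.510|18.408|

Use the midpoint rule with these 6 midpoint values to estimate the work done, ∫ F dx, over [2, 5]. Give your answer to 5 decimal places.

35.39950

h = 0.5, n = 6.
h·[y(m₁) + y(m₂) + y(m₃) + y(m₄) + y(m₅) + y(m₆)] = 0.5·(70.799) = 35.39950.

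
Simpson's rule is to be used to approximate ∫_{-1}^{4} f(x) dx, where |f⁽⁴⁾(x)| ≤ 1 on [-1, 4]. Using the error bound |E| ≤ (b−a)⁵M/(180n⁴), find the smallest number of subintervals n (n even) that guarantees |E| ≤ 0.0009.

Need 3125/(180n⁴) ≤ 0.0009.
n⁴ ≥ 3125/(180·0.0009) = 19290.1 ⇒ n ≥ 11.7851, so the smallest even n is 12. (n must be even for Simpson's rule.)

12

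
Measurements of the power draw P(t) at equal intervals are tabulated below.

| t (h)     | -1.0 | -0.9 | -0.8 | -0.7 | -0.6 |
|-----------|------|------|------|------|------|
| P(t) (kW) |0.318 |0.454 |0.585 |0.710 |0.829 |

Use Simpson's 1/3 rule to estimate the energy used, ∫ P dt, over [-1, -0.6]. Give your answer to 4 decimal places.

0.2324

h = 0.1, n = 4.
(h/3)·[y₀ + 4y₁ + 2y₂ + 4y₃ + y₄] = 0.033333·(6.973) = 0.2324.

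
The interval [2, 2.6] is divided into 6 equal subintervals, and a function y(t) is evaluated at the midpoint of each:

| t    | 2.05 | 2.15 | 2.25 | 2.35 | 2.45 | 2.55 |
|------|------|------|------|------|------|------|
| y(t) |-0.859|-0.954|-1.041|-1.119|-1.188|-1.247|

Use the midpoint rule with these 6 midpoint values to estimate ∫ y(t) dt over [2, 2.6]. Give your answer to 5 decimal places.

h = 0.1, n = 6.
h·[y(m₁) + y(m₂) + y(m₃) + y(m₄) + y(m₅) + y(m₆)] = 0.1·(-6.408) = -0.64080.

-0.64080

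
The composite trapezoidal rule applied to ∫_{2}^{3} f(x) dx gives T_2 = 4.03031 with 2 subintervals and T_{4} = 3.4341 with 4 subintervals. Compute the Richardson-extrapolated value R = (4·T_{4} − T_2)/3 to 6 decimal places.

R = (4·T_{4} − T_2) / 3 = (4·3.4341 − 4.03031)/3 = (9.70609)/3 = 3.235363.

3.235363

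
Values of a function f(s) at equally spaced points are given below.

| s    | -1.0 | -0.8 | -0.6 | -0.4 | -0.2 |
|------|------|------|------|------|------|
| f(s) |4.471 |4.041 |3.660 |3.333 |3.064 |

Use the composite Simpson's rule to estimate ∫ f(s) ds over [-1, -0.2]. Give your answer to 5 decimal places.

2.95673

h = 0.2, n = 4.
(h/3)·[y₀ + 4y₁ + 2y₂ + 4y₃ + y₄] = 0.066667·(44.351) = 2.95673.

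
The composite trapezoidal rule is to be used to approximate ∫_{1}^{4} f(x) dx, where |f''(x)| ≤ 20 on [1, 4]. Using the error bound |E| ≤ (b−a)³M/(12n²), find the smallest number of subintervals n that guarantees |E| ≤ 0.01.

68

Need 540/(12n²) ≤ 0.01.
n² ≥ 540/(12·0.01) = 4500 ⇒ n ≥ 67.0820, so the smallest n is 68.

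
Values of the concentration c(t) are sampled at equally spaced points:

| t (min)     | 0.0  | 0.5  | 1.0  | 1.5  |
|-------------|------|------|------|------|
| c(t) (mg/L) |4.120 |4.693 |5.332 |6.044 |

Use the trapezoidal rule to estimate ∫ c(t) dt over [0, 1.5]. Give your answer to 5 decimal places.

7.55350

h = 0.5, n = 3.
(h/2)·[y₀ + 2y₁ + 2y₂ + y₃] = 0.25·(30.214) = 7.55350.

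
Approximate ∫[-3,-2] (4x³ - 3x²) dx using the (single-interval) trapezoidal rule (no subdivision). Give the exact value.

-89.5

T = (b−a)/2 · [f(-3) + f(-2)] = 0.5·[(-135) + (-44)] = -89.5.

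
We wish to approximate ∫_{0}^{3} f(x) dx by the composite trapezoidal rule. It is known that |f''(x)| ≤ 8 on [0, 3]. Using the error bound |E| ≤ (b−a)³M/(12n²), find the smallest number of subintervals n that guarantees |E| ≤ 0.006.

Need 216/(12n²) ≤ 0.006.
n² ≥ 216/(12·0.006) = 3000 ⇒ n ≥ 54.7723, so the smallest n is 55.

55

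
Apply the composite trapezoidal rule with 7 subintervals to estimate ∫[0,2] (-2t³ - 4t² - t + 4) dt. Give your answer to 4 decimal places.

-12.9388

h = (2 − 0)/7 = 0.285714.
Nodes t₀,…,t₇ = 0, 0.285714, 0.571429, 0.857143, 1.142857, 1.428571, 1.714286, 2.
f(t) = -2t³ - 4t² - t + 4: f₀=4, f₁=3.341108, f₂=1.749271, f₃=-1.055394, f₄=-5.352770, f₅=-11.422741, f₆=-19.545190, f₇=-30.
(h/2)·[f₀ + 2f₁ + 2f₂ + 2f₃ + 2f₄ + 2f₅ + 2f₆ + f₇] = 0.142857·(-90.571429) = -12.9388.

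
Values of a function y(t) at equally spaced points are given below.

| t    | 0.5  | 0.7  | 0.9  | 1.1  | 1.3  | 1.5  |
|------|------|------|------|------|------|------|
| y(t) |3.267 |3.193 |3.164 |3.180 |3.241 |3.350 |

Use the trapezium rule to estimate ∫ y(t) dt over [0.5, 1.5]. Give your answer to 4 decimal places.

h = 0.2, n = 5.
(h/2)·[y₀ + 2y₁ + 2y₂ + 2y₃ + 2y₄ + y₅] = 0.1·(32.173) = 3.2173.

3.2173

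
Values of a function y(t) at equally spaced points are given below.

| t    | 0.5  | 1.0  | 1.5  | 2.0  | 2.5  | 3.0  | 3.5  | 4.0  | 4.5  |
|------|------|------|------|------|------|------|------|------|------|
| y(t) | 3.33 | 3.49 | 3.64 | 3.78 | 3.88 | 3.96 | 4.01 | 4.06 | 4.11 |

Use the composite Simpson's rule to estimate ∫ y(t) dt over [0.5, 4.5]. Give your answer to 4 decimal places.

15.2767

h = 0.5, n = 8.
(h/3)·[y₀ + 4y₁ + 2y₂ + 4y₃ + 2y₄ + 4y₅ + 2y₆ + 4y₇ + y₈] = 0.166667·(91.66) = 15.2767.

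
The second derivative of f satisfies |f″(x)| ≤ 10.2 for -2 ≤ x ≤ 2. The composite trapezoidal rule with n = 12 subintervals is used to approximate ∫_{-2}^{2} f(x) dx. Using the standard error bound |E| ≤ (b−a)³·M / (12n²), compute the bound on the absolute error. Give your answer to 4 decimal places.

|E| ≤ (4)³·10.2 / (12·12²) = 652.8/1728 = 0.3778.

0.3778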